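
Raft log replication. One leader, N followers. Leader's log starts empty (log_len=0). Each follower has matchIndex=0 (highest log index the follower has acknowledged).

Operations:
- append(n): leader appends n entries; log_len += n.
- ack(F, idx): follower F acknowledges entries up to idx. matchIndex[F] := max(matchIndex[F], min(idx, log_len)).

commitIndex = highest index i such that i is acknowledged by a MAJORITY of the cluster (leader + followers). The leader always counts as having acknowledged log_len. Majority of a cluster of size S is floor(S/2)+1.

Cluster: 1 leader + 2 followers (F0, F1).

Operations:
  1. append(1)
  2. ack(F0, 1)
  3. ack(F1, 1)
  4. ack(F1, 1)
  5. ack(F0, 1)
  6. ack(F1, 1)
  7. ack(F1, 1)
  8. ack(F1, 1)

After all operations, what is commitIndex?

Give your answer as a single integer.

Op 1: append 1 -> log_len=1
Op 2: F0 acks idx 1 -> match: F0=1 F1=0; commitIndex=1
Op 3: F1 acks idx 1 -> match: F0=1 F1=1; commitIndex=1
Op 4: F1 acks idx 1 -> match: F0=1 F1=1; commitIndex=1
Op 5: F0 acks idx 1 -> match: F0=1 F1=1; commitIndex=1
Op 6: F1 acks idx 1 -> match: F0=1 F1=1; commitIndex=1
Op 7: F1 acks idx 1 -> match: F0=1 F1=1; commitIndex=1
Op 8: F1 acks idx 1 -> match: F0=1 F1=1; commitIndex=1

Answer: 1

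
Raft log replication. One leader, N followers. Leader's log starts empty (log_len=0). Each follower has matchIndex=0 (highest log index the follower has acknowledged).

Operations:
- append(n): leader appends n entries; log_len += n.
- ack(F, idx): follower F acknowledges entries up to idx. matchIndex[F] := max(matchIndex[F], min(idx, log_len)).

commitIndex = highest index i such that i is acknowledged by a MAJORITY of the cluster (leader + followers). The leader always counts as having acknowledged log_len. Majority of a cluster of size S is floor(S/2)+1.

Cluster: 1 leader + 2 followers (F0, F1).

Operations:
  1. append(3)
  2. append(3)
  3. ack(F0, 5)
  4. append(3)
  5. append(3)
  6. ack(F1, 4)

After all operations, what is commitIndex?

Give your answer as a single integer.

Answer: 5

Derivation:
Op 1: append 3 -> log_len=3
Op 2: append 3 -> log_len=6
Op 3: F0 acks idx 5 -> match: F0=5 F1=0; commitIndex=5
Op 4: append 3 -> log_len=9
Op 5: append 3 -> log_len=12
Op 6: F1 acks idx 4 -> match: F0=5 F1=4; commitIndex=5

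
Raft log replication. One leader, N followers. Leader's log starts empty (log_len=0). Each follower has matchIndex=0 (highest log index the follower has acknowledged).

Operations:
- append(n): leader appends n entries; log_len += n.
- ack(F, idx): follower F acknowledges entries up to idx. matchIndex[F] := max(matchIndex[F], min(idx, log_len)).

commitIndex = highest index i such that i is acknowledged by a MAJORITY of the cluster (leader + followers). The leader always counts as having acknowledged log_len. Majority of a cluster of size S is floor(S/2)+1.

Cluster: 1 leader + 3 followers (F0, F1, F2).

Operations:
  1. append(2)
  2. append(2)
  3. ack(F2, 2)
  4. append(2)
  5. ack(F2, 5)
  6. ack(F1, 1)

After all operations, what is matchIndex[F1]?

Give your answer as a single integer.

Op 1: append 2 -> log_len=2
Op 2: append 2 -> log_len=4
Op 3: F2 acks idx 2 -> match: F0=0 F1=0 F2=2; commitIndex=0
Op 4: append 2 -> log_len=6
Op 5: F2 acks idx 5 -> match: F0=0 F1=0 F2=5; commitIndex=0
Op 6: F1 acks idx 1 -> match: F0=0 F1=1 F2=5; commitIndex=1

Answer: 1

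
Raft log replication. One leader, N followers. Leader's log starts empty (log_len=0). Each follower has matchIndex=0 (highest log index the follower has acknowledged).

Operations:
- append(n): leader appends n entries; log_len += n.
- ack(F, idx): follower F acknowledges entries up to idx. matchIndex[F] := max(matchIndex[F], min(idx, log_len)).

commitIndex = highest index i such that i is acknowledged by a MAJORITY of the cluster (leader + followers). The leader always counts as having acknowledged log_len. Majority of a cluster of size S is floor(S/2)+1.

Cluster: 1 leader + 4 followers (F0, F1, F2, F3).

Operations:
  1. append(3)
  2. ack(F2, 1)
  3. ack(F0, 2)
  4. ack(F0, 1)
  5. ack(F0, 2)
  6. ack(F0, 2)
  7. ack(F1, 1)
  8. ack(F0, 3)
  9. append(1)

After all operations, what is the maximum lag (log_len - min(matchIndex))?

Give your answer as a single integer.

Op 1: append 3 -> log_len=3
Op 2: F2 acks idx 1 -> match: F0=0 F1=0 F2=1 F3=0; commitIndex=0
Op 3: F0 acks idx 2 -> match: F0=2 F1=0 F2=1 F3=0; commitIndex=1
Op 4: F0 acks idx 1 -> match: F0=2 F1=0 F2=1 F3=0; commitIndex=1
Op 5: F0 acks idx 2 -> match: F0=2 F1=0 F2=1 F3=0; commitIndex=1
Op 6: F0 acks idx 2 -> match: F0=2 F1=0 F2=1 F3=0; commitIndex=1
Op 7: F1 acks idx 1 -> match: F0=2 F1=1 F2=1 F3=0; commitIndex=1
Op 8: F0 acks idx 3 -> match: F0=3 F1=1 F2=1 F3=0; commitIndex=1
Op 9: append 1 -> log_len=4

Answer: 4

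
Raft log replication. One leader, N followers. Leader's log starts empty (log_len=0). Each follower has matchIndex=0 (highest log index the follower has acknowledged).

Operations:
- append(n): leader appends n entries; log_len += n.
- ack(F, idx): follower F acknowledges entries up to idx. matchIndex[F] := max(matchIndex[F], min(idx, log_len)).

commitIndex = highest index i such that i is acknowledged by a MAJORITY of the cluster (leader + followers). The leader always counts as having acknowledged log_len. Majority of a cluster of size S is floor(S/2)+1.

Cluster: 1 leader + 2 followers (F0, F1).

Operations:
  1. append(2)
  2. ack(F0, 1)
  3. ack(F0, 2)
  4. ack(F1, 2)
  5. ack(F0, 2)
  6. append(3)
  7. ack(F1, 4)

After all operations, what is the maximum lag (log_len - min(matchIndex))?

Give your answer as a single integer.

Answer: 3

Derivation:
Op 1: append 2 -> log_len=2
Op 2: F0 acks idx 1 -> match: F0=1 F1=0; commitIndex=1
Op 3: F0 acks idx 2 -> match: F0=2 F1=0; commitIndex=2
Op 4: F1 acks idx 2 -> match: F0=2 F1=2; commitIndex=2
Op 5: F0 acks idx 2 -> match: F0=2 F1=2; commitIndex=2
Op 6: append 3 -> log_len=5
Op 7: F1 acks idx 4 -> match: F0=2 F1=4; commitIndex=4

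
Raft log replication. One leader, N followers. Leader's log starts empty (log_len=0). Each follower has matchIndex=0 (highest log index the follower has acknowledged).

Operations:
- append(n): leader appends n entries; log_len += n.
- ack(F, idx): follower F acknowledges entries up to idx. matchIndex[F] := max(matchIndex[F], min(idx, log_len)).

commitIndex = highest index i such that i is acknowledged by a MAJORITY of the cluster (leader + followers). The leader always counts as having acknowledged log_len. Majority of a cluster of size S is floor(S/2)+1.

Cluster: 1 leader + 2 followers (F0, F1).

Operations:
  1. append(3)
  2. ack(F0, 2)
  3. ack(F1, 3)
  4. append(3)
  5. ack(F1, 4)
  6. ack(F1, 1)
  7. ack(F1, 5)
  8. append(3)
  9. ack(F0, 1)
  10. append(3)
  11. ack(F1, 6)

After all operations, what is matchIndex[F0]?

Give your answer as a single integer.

Answer: 2

Derivation:
Op 1: append 3 -> log_len=3
Op 2: F0 acks idx 2 -> match: F0=2 F1=0; commitIndex=2
Op 3: F1 acks idx 3 -> match: F0=2 F1=3; commitIndex=3
Op 4: append 3 -> log_len=6
Op 5: F1 acks idx 4 -> match: F0=2 F1=4; commitIndex=4
Op 6: F1 acks idx 1 -> match: F0=2 F1=4; commitIndex=4
Op 7: F1 acks idx 5 -> match: F0=2 F1=5; commitIndex=5
Op 8: append 3 -> log_len=9
Op 9: F0 acks idx 1 -> match: F0=2 F1=5; commitIndex=5
Op 10: append 3 -> log_len=12
Op 11: F1 acks idx 6 -> match: F0=2 F1=6; commitIndex=6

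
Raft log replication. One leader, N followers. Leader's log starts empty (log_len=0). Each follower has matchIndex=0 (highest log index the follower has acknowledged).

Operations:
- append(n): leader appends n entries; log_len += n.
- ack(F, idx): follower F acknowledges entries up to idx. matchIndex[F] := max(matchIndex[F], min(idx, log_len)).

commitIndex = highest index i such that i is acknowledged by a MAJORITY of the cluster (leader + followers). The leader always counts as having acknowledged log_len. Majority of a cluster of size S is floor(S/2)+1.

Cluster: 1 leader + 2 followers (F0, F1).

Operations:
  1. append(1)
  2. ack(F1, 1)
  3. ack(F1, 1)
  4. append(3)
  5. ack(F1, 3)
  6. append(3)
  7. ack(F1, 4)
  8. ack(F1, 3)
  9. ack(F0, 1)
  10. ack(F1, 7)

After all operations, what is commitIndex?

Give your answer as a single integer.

Op 1: append 1 -> log_len=1
Op 2: F1 acks idx 1 -> match: F0=0 F1=1; commitIndex=1
Op 3: F1 acks idx 1 -> match: F0=0 F1=1; commitIndex=1
Op 4: append 3 -> log_len=4
Op 5: F1 acks idx 3 -> match: F0=0 F1=3; commitIndex=3
Op 6: append 3 -> log_len=7
Op 7: F1 acks idx 4 -> match: F0=0 F1=4; commitIndex=4
Op 8: F1 acks idx 3 -> match: F0=0 F1=4; commitIndex=4
Op 9: F0 acks idx 1 -> match: F0=1 F1=4; commitIndex=4
Op 10: F1 acks idx 7 -> match: F0=1 F1=7; commitIndex=7

Answer: 7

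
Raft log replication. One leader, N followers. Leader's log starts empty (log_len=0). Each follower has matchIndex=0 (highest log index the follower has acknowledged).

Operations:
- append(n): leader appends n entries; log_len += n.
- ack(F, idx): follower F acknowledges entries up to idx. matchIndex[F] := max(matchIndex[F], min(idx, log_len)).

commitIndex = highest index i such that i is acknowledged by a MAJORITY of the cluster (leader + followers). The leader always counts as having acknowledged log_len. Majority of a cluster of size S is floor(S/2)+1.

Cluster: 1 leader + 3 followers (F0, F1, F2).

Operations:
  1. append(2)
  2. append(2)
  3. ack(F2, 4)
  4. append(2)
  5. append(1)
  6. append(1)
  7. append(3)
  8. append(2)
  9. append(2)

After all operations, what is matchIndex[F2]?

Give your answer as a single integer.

Op 1: append 2 -> log_len=2
Op 2: append 2 -> log_len=4
Op 3: F2 acks idx 4 -> match: F0=0 F1=0 F2=4; commitIndex=0
Op 4: append 2 -> log_len=6
Op 5: append 1 -> log_len=7
Op 6: append 1 -> log_len=8
Op 7: append 3 -> log_len=11
Op 8: append 2 -> log_len=13
Op 9: append 2 -> log_len=15

Answer: 4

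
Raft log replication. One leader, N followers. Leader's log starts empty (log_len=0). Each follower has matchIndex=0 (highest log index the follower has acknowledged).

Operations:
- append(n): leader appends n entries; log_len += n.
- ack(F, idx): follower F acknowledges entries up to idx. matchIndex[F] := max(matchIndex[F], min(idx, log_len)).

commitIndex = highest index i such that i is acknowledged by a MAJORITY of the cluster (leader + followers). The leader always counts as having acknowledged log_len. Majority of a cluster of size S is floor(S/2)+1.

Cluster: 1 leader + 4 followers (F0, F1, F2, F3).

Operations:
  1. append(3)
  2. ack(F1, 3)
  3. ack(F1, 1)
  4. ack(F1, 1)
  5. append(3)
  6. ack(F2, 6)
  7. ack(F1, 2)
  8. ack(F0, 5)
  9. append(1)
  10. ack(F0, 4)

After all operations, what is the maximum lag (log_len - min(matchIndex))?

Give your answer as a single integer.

Op 1: append 3 -> log_len=3
Op 2: F1 acks idx 3 -> match: F0=0 F1=3 F2=0 F3=0; commitIndex=0
Op 3: F1 acks idx 1 -> match: F0=0 F1=3 F2=0 F3=0; commitIndex=0
Op 4: F1 acks idx 1 -> match: F0=0 F1=3 F2=0 F3=0; commitIndex=0
Op 5: append 3 -> log_len=6
Op 6: F2 acks idx 6 -> match: F0=0 F1=3 F2=6 F3=0; commitIndex=3
Op 7: F1 acks idx 2 -> match: F0=0 F1=3 F2=6 F3=0; commitIndex=3
Op 8: F0 acks idx 5 -> match: F0=5 F1=3 F2=6 F3=0; commitIndex=5
Op 9: append 1 -> log_len=7
Op 10: F0 acks idx 4 -> match: F0=5 F1=3 F2=6 F3=0; commitIndex=5

Answer: 7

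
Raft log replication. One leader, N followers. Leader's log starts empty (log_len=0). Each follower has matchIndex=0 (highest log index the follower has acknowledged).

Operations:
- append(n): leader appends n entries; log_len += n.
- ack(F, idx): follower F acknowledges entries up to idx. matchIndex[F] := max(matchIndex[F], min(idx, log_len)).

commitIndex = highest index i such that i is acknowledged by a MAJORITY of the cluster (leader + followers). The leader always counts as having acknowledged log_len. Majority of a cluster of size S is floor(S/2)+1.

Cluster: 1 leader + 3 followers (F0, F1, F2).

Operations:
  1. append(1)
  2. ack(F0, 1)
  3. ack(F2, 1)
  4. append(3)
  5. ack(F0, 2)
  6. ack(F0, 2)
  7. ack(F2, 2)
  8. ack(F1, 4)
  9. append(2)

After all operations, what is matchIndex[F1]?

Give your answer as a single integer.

Op 1: append 1 -> log_len=1
Op 2: F0 acks idx 1 -> match: F0=1 F1=0 F2=0; commitIndex=0
Op 3: F2 acks idx 1 -> match: F0=1 F1=0 F2=1; commitIndex=1
Op 4: append 3 -> log_len=4
Op 5: F0 acks idx 2 -> match: F0=2 F1=0 F2=1; commitIndex=1
Op 6: F0 acks idx 2 -> match: F0=2 F1=0 F2=1; commitIndex=1
Op 7: F2 acks idx 2 -> match: F0=2 F1=0 F2=2; commitIndex=2
Op 8: F1 acks idx 4 -> match: F0=2 F1=4 F2=2; commitIndex=2
Op 9: append 2 -> log_len=6

Answer: 4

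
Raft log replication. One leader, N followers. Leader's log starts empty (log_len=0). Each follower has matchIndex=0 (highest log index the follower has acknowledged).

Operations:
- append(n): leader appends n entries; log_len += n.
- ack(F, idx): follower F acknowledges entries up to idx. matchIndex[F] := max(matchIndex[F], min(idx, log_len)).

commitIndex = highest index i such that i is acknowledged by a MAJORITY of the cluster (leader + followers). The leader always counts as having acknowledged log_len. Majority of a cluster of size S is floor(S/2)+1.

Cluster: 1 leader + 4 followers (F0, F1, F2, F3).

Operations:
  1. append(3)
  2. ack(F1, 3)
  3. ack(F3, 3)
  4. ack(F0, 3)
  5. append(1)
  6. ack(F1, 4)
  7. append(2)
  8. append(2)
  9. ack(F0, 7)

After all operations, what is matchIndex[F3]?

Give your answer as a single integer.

Op 1: append 3 -> log_len=3
Op 2: F1 acks idx 3 -> match: F0=0 F1=3 F2=0 F3=0; commitIndex=0
Op 3: F3 acks idx 3 -> match: F0=0 F1=3 F2=0 F3=3; commitIndex=3
Op 4: F0 acks idx 3 -> match: F0=3 F1=3 F2=0 F3=3; commitIndex=3
Op 5: append 1 -> log_len=4
Op 6: F1 acks idx 4 -> match: F0=3 F1=4 F2=0 F3=3; commitIndex=3
Op 7: append 2 -> log_len=6
Op 8: append 2 -> log_len=8
Op 9: F0 acks idx 7 -> match: F0=7 F1=4 F2=0 F3=3; commitIndex=4

Answer: 3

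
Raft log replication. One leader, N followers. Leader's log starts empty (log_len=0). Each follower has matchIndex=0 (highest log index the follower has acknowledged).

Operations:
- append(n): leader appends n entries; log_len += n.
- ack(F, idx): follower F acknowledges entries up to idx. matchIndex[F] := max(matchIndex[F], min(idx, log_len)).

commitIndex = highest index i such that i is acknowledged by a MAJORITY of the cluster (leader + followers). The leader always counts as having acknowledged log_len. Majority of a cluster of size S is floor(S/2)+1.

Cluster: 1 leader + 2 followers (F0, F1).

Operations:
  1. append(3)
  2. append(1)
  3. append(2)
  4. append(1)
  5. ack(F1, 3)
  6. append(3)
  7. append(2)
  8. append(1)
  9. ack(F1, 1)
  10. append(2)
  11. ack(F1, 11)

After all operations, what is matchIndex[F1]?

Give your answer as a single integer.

Op 1: append 3 -> log_len=3
Op 2: append 1 -> log_len=4
Op 3: append 2 -> log_len=6
Op 4: append 1 -> log_len=7
Op 5: F1 acks idx 3 -> match: F0=0 F1=3; commitIndex=3
Op 6: append 3 -> log_len=10
Op 7: append 2 -> log_len=12
Op 8: append 1 -> log_len=13
Op 9: F1 acks idx 1 -> match: F0=0 F1=3; commitIndex=3
Op 10: append 2 -> log_len=15
Op 11: F1 acks idx 11 -> match: F0=0 F1=11; commitIndex=11

Answer: 11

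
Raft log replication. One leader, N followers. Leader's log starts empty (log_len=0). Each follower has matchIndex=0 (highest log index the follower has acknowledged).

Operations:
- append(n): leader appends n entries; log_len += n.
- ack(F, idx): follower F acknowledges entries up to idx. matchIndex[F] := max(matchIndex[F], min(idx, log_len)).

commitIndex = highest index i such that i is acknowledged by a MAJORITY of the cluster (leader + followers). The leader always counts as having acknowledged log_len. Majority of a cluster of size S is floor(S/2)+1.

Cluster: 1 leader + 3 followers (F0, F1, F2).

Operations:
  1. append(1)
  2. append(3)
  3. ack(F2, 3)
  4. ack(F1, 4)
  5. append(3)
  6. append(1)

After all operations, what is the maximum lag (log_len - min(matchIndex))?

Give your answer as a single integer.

Answer: 8

Derivation:
Op 1: append 1 -> log_len=1
Op 2: append 3 -> log_len=4
Op 3: F2 acks idx 3 -> match: F0=0 F1=0 F2=3; commitIndex=0
Op 4: F1 acks idx 4 -> match: F0=0 F1=4 F2=3; commitIndex=3
Op 5: append 3 -> log_len=7
Op 6: append 1 -> log_len=8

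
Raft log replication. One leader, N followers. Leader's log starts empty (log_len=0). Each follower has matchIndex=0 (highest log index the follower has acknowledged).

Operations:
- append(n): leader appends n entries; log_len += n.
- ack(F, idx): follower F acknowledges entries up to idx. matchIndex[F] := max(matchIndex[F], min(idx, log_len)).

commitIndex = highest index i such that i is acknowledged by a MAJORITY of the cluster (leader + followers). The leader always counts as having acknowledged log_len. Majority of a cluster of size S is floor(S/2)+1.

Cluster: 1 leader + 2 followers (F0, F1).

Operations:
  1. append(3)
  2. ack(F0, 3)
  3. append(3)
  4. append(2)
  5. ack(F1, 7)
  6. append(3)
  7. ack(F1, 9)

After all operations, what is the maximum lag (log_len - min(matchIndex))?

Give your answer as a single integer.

Op 1: append 3 -> log_len=3
Op 2: F0 acks idx 3 -> match: F0=3 F1=0; commitIndex=3
Op 3: append 3 -> log_len=6
Op 4: append 2 -> log_len=8
Op 5: F1 acks idx 7 -> match: F0=3 F1=7; commitIndex=7
Op 6: append 3 -> log_len=11
Op 7: F1 acks idx 9 -> match: F0=3 F1=9; commitIndex=9

Answer: 8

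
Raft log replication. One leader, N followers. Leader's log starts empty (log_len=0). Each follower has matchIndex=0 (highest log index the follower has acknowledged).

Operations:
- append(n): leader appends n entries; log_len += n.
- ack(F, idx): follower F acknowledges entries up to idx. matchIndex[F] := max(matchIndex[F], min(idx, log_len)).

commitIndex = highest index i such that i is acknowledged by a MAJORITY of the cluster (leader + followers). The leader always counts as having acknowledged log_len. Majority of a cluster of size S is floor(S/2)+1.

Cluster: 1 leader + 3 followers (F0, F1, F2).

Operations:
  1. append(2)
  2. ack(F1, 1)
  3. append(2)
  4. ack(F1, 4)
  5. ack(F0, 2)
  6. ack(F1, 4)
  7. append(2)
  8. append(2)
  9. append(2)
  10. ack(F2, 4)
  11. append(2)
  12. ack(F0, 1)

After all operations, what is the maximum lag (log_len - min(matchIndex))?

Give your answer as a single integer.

Answer: 10

Derivation:
Op 1: append 2 -> log_len=2
Op 2: F1 acks idx 1 -> match: F0=0 F1=1 F2=0; commitIndex=0
Op 3: append 2 -> log_len=4
Op 4: F1 acks idx 4 -> match: F0=0 F1=4 F2=0; commitIndex=0
Op 5: F0 acks idx 2 -> match: F0=2 F1=4 F2=0; commitIndex=2
Op 6: F1 acks idx 4 -> match: F0=2 F1=4 F2=0; commitIndex=2
Op 7: append 2 -> log_len=6
Op 8: append 2 -> log_len=8
Op 9: append 2 -> log_len=10
Op 10: F2 acks idx 4 -> match: F0=2 F1=4 F2=4; commitIndex=4
Op 11: append 2 -> log_len=12
Op 12: F0 acks idx 1 -> match: F0=2 F1=4 F2=4; commitIndex=4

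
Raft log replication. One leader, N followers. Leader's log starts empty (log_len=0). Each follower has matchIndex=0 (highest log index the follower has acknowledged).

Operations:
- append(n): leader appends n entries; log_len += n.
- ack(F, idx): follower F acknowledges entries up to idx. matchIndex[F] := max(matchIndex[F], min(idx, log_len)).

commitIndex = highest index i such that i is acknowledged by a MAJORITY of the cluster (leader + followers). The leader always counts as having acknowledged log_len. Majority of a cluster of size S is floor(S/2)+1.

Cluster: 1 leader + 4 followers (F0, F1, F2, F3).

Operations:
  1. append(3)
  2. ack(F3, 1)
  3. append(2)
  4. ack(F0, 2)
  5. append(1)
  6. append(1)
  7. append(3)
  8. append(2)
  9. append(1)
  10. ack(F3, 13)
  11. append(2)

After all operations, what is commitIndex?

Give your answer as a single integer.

Answer: 2

Derivation:
Op 1: append 3 -> log_len=3
Op 2: F3 acks idx 1 -> match: F0=0 F1=0 F2=0 F3=1; commitIndex=0
Op 3: append 2 -> log_len=5
Op 4: F0 acks idx 2 -> match: F0=2 F1=0 F2=0 F3=1; commitIndex=1
Op 5: append 1 -> log_len=6
Op 6: append 1 -> log_len=7
Op 7: append 3 -> log_len=10
Op 8: append 2 -> log_len=12
Op 9: append 1 -> log_len=13
Op 10: F3 acks idx 13 -> match: F0=2 F1=0 F2=0 F3=13; commitIndex=2
Op 11: append 2 -> log_len=15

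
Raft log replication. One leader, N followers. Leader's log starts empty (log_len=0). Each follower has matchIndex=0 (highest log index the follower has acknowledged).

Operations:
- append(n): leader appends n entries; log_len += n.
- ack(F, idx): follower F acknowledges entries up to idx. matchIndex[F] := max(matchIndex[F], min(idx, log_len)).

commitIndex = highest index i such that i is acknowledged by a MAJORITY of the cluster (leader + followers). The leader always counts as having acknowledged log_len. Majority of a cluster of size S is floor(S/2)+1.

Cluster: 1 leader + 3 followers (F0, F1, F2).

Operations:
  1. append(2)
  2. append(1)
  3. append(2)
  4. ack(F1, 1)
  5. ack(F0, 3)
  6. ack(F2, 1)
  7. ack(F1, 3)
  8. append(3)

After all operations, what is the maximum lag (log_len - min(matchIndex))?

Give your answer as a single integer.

Op 1: append 2 -> log_len=2
Op 2: append 1 -> log_len=3
Op 3: append 2 -> log_len=5
Op 4: F1 acks idx 1 -> match: F0=0 F1=1 F2=0; commitIndex=0
Op 5: F0 acks idx 3 -> match: F0=3 F1=1 F2=0; commitIndex=1
Op 6: F2 acks idx 1 -> match: F0=3 F1=1 F2=1; commitIndex=1
Op 7: F1 acks idx 3 -> match: F0=3 F1=3 F2=1; commitIndex=3
Op 8: append 3 -> log_len=8

Answer: 7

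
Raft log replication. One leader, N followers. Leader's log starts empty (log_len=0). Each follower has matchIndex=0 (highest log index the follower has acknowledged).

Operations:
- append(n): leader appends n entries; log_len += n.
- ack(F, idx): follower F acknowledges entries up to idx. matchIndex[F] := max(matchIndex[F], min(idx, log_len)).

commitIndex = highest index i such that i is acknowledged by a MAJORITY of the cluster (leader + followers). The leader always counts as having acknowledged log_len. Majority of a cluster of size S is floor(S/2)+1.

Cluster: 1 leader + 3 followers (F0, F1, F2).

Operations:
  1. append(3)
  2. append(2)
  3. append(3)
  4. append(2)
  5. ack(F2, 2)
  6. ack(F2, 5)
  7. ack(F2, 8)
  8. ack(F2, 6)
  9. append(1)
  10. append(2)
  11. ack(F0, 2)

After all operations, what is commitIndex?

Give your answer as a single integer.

Op 1: append 3 -> log_len=3
Op 2: append 2 -> log_len=5
Op 3: append 3 -> log_len=8
Op 4: append 2 -> log_len=10
Op 5: F2 acks idx 2 -> match: F0=0 F1=0 F2=2; commitIndex=0
Op 6: F2 acks idx 5 -> match: F0=0 F1=0 F2=5; commitIndex=0
Op 7: F2 acks idx 8 -> match: F0=0 F1=0 F2=8; commitIndex=0
Op 8: F2 acks idx 6 -> match: F0=0 F1=0 F2=8; commitIndex=0
Op 9: append 1 -> log_len=11
Op 10: append 2 -> log_len=13
Op 11: F0 acks idx 2 -> match: F0=2 F1=0 F2=8; commitIndex=2

Answer: 2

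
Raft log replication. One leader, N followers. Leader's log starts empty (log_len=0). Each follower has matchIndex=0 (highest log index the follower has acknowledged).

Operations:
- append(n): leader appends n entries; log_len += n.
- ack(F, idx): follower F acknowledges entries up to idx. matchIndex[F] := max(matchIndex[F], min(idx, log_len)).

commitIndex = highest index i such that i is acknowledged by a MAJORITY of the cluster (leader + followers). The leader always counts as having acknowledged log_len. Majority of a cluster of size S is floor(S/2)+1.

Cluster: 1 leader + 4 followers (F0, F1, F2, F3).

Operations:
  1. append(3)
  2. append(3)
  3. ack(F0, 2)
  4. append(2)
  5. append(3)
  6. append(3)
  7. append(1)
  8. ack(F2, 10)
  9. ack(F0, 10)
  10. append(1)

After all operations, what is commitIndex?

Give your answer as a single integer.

Answer: 10

Derivation:
Op 1: append 3 -> log_len=3
Op 2: append 3 -> log_len=6
Op 3: F0 acks idx 2 -> match: F0=2 F1=0 F2=0 F3=0; commitIndex=0
Op 4: append 2 -> log_len=8
Op 5: append 3 -> log_len=11
Op 6: append 3 -> log_len=14
Op 7: append 1 -> log_len=15
Op 8: F2 acks idx 10 -> match: F0=2 F1=0 F2=10 F3=0; commitIndex=2
Op 9: F0 acks idx 10 -> match: F0=10 F1=0 F2=10 F3=0; commitIndex=10
Op 10: append 1 -> log_len=16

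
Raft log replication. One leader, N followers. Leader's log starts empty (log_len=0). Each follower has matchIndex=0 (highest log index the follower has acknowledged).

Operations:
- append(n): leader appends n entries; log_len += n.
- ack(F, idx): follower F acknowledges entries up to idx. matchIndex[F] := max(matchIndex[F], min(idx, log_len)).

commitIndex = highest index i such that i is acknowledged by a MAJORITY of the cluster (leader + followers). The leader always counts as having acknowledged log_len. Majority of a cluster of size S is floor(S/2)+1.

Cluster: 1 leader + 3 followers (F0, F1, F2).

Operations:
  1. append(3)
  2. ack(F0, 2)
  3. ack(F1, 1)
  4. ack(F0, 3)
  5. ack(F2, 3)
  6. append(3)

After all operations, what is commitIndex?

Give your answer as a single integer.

Op 1: append 3 -> log_len=3
Op 2: F0 acks idx 2 -> match: F0=2 F1=0 F2=0; commitIndex=0
Op 3: F1 acks idx 1 -> match: F0=2 F1=1 F2=0; commitIndex=1
Op 4: F0 acks idx 3 -> match: F0=3 F1=1 F2=0; commitIndex=1
Op 5: F2 acks idx 3 -> match: F0=3 F1=1 F2=3; commitIndex=3
Op 6: append 3 -> log_len=6

Answer: 3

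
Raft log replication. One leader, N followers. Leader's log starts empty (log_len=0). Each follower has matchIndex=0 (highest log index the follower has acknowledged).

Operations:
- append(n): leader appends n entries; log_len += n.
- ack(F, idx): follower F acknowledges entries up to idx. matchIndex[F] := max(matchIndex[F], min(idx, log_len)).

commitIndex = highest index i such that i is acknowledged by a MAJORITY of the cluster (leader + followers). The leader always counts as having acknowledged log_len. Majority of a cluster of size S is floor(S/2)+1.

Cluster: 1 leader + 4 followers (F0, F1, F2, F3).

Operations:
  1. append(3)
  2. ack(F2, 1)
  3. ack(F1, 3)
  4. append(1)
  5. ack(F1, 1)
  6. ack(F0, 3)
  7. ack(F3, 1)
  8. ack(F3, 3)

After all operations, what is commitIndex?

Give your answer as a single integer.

Answer: 3

Derivation:
Op 1: append 3 -> log_len=3
Op 2: F2 acks idx 1 -> match: F0=0 F1=0 F2=1 F3=0; commitIndex=0
Op 3: F1 acks idx 3 -> match: F0=0 F1=3 F2=1 F3=0; commitIndex=1
Op 4: append 1 -> log_len=4
Op 5: F1 acks idx 1 -> match: F0=0 F1=3 F2=1 F3=0; commitIndex=1
Op 6: F0 acks idx 3 -> match: F0=3 F1=3 F2=1 F3=0; commitIndex=3
Op 7: F3 acks idx 1 -> match: F0=3 F1=3 F2=1 F3=1; commitIndex=3
Op 8: F3 acks idx 3 -> match: F0=3 F1=3 F2=1 F3=3; commitIndex=3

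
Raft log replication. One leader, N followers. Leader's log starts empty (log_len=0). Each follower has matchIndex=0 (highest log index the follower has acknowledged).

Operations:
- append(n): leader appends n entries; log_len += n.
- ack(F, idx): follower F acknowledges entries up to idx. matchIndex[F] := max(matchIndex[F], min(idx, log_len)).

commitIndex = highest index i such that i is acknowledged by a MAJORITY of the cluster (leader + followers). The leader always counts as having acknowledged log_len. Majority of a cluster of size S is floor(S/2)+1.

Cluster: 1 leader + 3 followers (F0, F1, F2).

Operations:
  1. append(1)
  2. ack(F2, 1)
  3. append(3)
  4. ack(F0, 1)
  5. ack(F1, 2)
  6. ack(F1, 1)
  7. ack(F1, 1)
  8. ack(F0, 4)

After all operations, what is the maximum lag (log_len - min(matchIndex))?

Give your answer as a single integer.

Op 1: append 1 -> log_len=1
Op 2: F2 acks idx 1 -> match: F0=0 F1=0 F2=1; commitIndex=0
Op 3: append 3 -> log_len=4
Op 4: F0 acks idx 1 -> match: F0=1 F1=0 F2=1; commitIndex=1
Op 5: F1 acks idx 2 -> match: F0=1 F1=2 F2=1; commitIndex=1
Op 6: F1 acks idx 1 -> match: F0=1 F1=2 F2=1; commitIndex=1
Op 7: F1 acks idx 1 -> match: F0=1 F1=2 F2=1; commitIndex=1
Op 8: F0 acks idx 4 -> match: F0=4 F1=2 F2=1; commitIndex=2

Answer: 3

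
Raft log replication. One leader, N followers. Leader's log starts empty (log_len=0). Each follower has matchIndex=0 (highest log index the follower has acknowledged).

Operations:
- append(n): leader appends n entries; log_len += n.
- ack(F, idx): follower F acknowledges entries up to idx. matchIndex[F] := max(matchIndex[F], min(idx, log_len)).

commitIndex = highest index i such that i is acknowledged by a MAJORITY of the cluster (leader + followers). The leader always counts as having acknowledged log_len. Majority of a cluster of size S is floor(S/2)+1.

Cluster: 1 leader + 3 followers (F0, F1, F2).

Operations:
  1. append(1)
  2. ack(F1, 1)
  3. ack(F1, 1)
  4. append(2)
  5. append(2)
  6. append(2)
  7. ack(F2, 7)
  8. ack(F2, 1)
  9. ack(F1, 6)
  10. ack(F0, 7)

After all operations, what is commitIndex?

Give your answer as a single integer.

Answer: 7

Derivation:
Op 1: append 1 -> log_len=1
Op 2: F1 acks idx 1 -> match: F0=0 F1=1 F2=0; commitIndex=0
Op 3: F1 acks idx 1 -> match: F0=0 F1=1 F2=0; commitIndex=0
Op 4: append 2 -> log_len=3
Op 5: append 2 -> log_len=5
Op 6: append 2 -> log_len=7
Op 7: F2 acks idx 7 -> match: F0=0 F1=1 F2=7; commitIndex=1
Op 8: F2 acks idx 1 -> match: F0=0 F1=1 F2=7; commitIndex=1
Op 9: F1 acks idx 6 -> match: F0=0 F1=6 F2=7; commitIndex=6
Op 10: F0 acks idx 7 -> match: F0=7 F1=6 F2=7; commitIndex=7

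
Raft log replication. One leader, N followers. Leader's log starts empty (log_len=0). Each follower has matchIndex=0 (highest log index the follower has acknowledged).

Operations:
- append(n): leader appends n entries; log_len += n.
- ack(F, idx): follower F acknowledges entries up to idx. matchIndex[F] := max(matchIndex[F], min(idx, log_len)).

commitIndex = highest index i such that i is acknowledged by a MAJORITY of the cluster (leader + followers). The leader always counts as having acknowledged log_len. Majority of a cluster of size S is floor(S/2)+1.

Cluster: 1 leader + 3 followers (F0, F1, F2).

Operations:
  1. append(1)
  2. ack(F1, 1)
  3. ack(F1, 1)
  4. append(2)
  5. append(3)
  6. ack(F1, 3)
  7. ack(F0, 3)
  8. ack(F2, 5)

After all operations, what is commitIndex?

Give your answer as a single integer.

Op 1: append 1 -> log_len=1
Op 2: F1 acks idx 1 -> match: F0=0 F1=1 F2=0; commitIndex=0
Op 3: F1 acks idx 1 -> match: F0=0 F1=1 F2=0; commitIndex=0
Op 4: append 2 -> log_len=3
Op 5: append 3 -> log_len=6
Op 6: F1 acks idx 3 -> match: F0=0 F1=3 F2=0; commitIndex=0
Op 7: F0 acks idx 3 -> match: F0=3 F1=3 F2=0; commitIndex=3
Op 8: F2 acks idx 5 -> match: F0=3 F1=3 F2=5; commitIndex=3

Answer: 3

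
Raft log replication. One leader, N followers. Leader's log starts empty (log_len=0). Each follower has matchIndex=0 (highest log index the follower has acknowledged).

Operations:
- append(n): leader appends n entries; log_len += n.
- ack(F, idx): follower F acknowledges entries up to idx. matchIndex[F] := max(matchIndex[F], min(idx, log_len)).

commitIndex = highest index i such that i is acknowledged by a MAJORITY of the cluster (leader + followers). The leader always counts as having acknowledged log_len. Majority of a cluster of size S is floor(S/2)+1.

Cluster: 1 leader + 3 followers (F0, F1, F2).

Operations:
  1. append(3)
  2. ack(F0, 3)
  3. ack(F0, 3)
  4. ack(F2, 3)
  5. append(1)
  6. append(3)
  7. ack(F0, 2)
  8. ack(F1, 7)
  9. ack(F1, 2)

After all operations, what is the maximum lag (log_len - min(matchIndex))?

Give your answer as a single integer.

Answer: 4

Derivation:
Op 1: append 3 -> log_len=3
Op 2: F0 acks idx 3 -> match: F0=3 F1=0 F2=0; commitIndex=0
Op 3: F0 acks idx 3 -> match: F0=3 F1=0 F2=0; commitIndex=0
Op 4: F2 acks idx 3 -> match: F0=3 F1=0 F2=3; commitIndex=3
Op 5: append 1 -> log_len=4
Op 6: append 3 -> log_len=7
Op 7: F0 acks idx 2 -> match: F0=3 F1=0 F2=3; commitIndex=3
Op 8: F1 acks idx 7 -> match: F0=3 F1=7 F2=3; commitIndex=3
Op 9: F1 acks idx 2 -> match: F0=3 F1=7 F2=3; commitIndex=3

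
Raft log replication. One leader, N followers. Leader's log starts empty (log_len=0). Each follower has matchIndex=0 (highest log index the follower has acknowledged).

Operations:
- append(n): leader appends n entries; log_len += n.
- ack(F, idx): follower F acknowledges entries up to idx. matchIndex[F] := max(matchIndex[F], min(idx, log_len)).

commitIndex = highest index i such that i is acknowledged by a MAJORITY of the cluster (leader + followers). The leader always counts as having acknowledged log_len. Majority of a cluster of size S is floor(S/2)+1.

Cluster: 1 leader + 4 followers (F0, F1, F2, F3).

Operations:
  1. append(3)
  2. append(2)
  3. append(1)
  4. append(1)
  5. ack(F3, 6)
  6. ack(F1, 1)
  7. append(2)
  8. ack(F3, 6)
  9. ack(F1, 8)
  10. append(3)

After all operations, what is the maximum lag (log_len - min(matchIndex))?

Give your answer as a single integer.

Op 1: append 3 -> log_len=3
Op 2: append 2 -> log_len=5
Op 3: append 1 -> log_len=6
Op 4: append 1 -> log_len=7
Op 5: F3 acks idx 6 -> match: F0=0 F1=0 F2=0 F3=6; commitIndex=0
Op 6: F1 acks idx 1 -> match: F0=0 F1=1 F2=0 F3=6; commitIndex=1
Op 7: append 2 -> log_len=9
Op 8: F3 acks idx 6 -> match: F0=0 F1=1 F2=0 F3=6; commitIndex=1
Op 9: F1 acks idx 8 -> match: F0=0 F1=8 F2=0 F3=6; commitIndex=6
Op 10: append 3 -> log_len=12

Answer: 12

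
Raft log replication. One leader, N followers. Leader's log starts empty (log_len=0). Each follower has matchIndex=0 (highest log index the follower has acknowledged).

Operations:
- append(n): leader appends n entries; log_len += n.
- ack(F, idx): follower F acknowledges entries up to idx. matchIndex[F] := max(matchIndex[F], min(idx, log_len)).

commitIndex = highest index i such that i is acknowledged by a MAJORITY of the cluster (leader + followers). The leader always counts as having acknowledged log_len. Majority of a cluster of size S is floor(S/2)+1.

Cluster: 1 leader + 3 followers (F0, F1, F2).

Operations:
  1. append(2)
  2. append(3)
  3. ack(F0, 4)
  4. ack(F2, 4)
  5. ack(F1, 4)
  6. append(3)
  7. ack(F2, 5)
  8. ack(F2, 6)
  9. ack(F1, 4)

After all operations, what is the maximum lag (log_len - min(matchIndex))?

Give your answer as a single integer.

Op 1: append 2 -> log_len=2
Op 2: append 3 -> log_len=5
Op 3: F0 acks idx 4 -> match: F0=4 F1=0 F2=0; commitIndex=0
Op 4: F2 acks idx 4 -> match: F0=4 F1=0 F2=4; commitIndex=4
Op 5: F1 acks idx 4 -> match: F0=4 F1=4 F2=4; commitIndex=4
Op 6: append 3 -> log_len=8
Op 7: F2 acks idx 5 -> match: F0=4 F1=4 F2=5; commitIndex=4
Op 8: F2 acks idx 6 -> match: F0=4 F1=4 F2=6; commitIndex=4
Op 9: F1 acks idx 4 -> match: F0=4 F1=4 F2=6; commitIndex=4

Answer: 4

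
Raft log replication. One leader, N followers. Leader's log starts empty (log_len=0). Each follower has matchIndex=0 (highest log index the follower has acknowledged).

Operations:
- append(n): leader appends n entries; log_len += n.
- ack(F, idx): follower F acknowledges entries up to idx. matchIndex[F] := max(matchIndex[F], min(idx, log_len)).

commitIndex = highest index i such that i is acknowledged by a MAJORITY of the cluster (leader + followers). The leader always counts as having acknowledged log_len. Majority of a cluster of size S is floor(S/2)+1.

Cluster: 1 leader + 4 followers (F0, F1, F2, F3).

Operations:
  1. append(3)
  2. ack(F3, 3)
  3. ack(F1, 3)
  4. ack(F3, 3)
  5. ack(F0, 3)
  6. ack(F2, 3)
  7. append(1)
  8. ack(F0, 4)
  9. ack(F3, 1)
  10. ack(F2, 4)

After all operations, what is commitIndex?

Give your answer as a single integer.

Op 1: append 3 -> log_len=3
Op 2: F3 acks idx 3 -> match: F0=0 F1=0 F2=0 F3=3; commitIndex=0
Op 3: F1 acks idx 3 -> match: F0=0 F1=3 F2=0 F3=3; commitIndex=3
Op 4: F3 acks idx 3 -> match: F0=0 F1=3 F2=0 F3=3; commitIndex=3
Op 5: F0 acks idx 3 -> match: F0=3 F1=3 F2=0 F3=3; commitIndex=3
Op 6: F2 acks idx 3 -> match: F0=3 F1=3 F2=3 F3=3; commitIndex=3
Op 7: append 1 -> log_len=4
Op 8: F0 acks idx 4 -> match: F0=4 F1=3 F2=3 F3=3; commitIndex=3
Op 9: F3 acks idx 1 -> match: F0=4 F1=3 F2=3 F3=3; commitIndex=3
Op 10: F2 acks idx 4 -> match: F0=4 F1=3 F2=4 F3=3; commitIndex=4

Answer: 4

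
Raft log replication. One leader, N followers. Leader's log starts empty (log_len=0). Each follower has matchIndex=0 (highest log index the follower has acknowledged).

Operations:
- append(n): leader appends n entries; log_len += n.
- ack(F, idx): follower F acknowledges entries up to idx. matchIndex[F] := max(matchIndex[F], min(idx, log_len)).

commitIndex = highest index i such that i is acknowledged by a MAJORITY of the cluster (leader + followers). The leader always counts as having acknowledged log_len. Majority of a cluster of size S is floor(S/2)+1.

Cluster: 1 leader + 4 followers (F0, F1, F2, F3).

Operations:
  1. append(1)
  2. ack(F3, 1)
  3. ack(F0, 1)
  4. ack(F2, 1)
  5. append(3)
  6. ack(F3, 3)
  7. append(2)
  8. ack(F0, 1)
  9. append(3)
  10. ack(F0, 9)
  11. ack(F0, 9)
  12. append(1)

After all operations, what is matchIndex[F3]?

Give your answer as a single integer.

Answer: 3

Derivation:
Op 1: append 1 -> log_len=1
Op 2: F3 acks idx 1 -> match: F0=0 F1=0 F2=0 F3=1; commitIndex=0
Op 3: F0 acks idx 1 -> match: F0=1 F1=0 F2=0 F3=1; commitIndex=1
Op 4: F2 acks idx 1 -> match: F0=1 F1=0 F2=1 F3=1; commitIndex=1
Op 5: append 3 -> log_len=4
Op 6: F3 acks idx 3 -> match: F0=1 F1=0 F2=1 F3=3; commitIndex=1
Op 7: append 2 -> log_len=6
Op 8: F0 acks idx 1 -> match: F0=1 F1=0 F2=1 F3=3; commitIndex=1
Op 9: append 3 -> log_len=9
Op 10: F0 acks idx 9 -> match: F0=9 F1=0 F2=1 F3=3; commitIndex=3
Op 11: F0 acks idx 9 -> match: F0=9 F1=0 F2=1 F3=3; commitIndex=3
Op 12: append 1 -> log_len=10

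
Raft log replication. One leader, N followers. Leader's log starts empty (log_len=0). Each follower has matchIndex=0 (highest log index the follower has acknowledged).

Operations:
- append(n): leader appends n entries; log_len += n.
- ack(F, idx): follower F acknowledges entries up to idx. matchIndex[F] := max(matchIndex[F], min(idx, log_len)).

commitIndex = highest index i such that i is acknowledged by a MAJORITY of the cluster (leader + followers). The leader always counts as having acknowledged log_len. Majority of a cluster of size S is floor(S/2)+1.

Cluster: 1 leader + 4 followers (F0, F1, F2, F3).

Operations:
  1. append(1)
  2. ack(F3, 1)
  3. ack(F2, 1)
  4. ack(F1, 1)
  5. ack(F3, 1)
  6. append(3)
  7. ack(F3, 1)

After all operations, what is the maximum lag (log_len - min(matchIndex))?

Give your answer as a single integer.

Answer: 4

Derivation:
Op 1: append 1 -> log_len=1
Op 2: F3 acks idx 1 -> match: F0=0 F1=0 F2=0 F3=1; commitIndex=0
Op 3: F2 acks idx 1 -> match: F0=0 F1=0 F2=1 F3=1; commitIndex=1
Op 4: F1 acks idx 1 -> match: F0=0 F1=1 F2=1 F3=1; commitIndex=1
Op 5: F3 acks idx 1 -> match: F0=0 F1=1 F2=1 F3=1; commitIndex=1
Op 6: append 3 -> log_len=4
Op 7: F3 acks idx 1 -> match: F0=0 F1=1 F2=1 F3=1; commitIndex=1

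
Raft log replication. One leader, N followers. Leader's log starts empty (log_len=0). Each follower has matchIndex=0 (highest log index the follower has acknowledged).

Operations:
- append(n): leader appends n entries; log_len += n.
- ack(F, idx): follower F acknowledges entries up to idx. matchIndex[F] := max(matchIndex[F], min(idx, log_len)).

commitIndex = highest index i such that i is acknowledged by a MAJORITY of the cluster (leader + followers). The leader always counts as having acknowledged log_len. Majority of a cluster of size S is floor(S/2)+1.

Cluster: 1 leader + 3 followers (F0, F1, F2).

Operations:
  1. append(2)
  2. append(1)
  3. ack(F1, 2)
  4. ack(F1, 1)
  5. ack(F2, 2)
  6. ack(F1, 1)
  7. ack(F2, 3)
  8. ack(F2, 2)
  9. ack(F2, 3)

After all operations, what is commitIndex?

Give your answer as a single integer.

Op 1: append 2 -> log_len=2
Op 2: append 1 -> log_len=3
Op 3: F1 acks idx 2 -> match: F0=0 F1=2 F2=0; commitIndex=0
Op 4: F1 acks idx 1 -> match: F0=0 F1=2 F2=0; commitIndex=0
Op 5: F2 acks idx 2 -> match: F0=0 F1=2 F2=2; commitIndex=2
Op 6: F1 acks idx 1 -> match: F0=0 F1=2 F2=2; commitIndex=2
Op 7: F2 acks idx 3 -> match: F0=0 F1=2 F2=3; commitIndex=2
Op 8: F2 acks idx 2 -> match: F0=0 F1=2 F2=3; commitIndex=2
Op 9: F2 acks idx 3 -> match: F0=0 F1=2 F2=3; commitIndex=2

Answer: 2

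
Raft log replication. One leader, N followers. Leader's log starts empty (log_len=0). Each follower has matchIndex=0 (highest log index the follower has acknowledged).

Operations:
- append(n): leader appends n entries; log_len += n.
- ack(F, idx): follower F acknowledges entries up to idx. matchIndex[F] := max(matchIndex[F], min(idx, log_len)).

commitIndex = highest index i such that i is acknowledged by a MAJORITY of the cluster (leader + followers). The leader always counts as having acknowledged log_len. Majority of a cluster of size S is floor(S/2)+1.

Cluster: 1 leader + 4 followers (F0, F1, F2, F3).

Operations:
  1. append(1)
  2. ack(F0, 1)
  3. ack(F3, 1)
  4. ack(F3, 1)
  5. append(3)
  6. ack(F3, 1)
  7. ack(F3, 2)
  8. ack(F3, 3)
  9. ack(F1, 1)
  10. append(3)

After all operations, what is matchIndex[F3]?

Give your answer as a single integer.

Op 1: append 1 -> log_len=1
Op 2: F0 acks idx 1 -> match: F0=1 F1=0 F2=0 F3=0; commitIndex=0
Op 3: F3 acks idx 1 -> match: F0=1 F1=0 F2=0 F3=1; commitIndex=1
Op 4: F3 acks idx 1 -> match: F0=1 F1=0 F2=0 F3=1; commitIndex=1
Op 5: append 3 -> log_len=4
Op 6: F3 acks idx 1 -> match: F0=1 F1=0 F2=0 F3=1; commitIndex=1
Op 7: F3 acks idx 2 -> match: F0=1 F1=0 F2=0 F3=2; commitIndex=1
Op 8: F3 acks idx 3 -> match: F0=1 F1=0 F2=0 F3=3; commitIndex=1
Op 9: F1 acks idx 1 -> match: F0=1 F1=1 F2=0 F3=3; commitIndex=1
Op 10: append 3 -> log_len=7

Answer: 3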